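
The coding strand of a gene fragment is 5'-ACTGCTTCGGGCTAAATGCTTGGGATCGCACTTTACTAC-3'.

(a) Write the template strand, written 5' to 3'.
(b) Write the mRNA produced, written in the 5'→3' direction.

(a) 5'-GTAGTAAAGTGCGATCCCAAGCATTTAGCCCGAAGCAGT-3'
(b) 5′-ACUGCUUCGGGCUAAAUGCUUGGGAUCGCACUUUACUAC-3′

(a) The template strand is the reverse complement of the coding strand: complement TGACGAAGCCCGATTTACGAACCCTAGCGTGAAATGATG, then reverse.
(b) mRNA matches the coding strand with T→U.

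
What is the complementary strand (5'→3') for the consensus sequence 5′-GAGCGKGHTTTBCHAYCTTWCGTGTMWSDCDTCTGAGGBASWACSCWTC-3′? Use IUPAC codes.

Standard pairs A↔T, G↔C; ambiguity codes pair Y↔R, M↔K, W↔W, S↔S, B↔V, D↔H. Complement (CTCGCMCDAAAVGDTRGAAWGCACAKWSHGHAGACTCCVTSWTGSGWAG), then reverse for 5'→3'.

5'-GAWGSGTWSTVCCTCAGAHGHSWKACACGWAAGRTDGVAAADCMCGCTC-3'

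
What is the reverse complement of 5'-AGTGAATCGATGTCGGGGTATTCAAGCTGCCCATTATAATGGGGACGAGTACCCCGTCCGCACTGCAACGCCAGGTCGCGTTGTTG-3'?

Reading the sequence 3'→5' and pairing each base (A↔T, G↔C) gives the reverse complement directly.

5'-CAACAACGCGACCTGGCGTTGCAGTGCGGACGGGGTACTCGTCCCCATTATAATGGGCAGCTTGAATACCCCGACATCGATTCACT-3'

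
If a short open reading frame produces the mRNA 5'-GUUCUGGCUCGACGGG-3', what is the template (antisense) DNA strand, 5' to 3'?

5'-CCCGTCGAGCCAGAAC-3'

Replace U with T to get the coding DNA strand: GTTCTGGCTCGACGGG. The template strand is its reverse complement (complement CAAGACCGAGCTGCCC, then reverse).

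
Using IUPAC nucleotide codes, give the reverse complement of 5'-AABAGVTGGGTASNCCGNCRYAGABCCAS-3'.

5'-STGGVTCTRYGNCGGNSTACCCABCTVTT-3'

Standard pairs A↔T, G↔C; ambiguity codes pair R↔Y, S↔S, B↔V, N↔N. Complement (TTVTCBACCCATSNGGCNGYRTCTVGGTS), then reverse for 5'→3'.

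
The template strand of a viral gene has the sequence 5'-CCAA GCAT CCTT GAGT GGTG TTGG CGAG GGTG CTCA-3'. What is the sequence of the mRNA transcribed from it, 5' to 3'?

The mRNA has the sequence of the coding strand (reverse complement of the template) with T→U. Reverse complement of CCAAGCATCCTTGAGTGGTGTTGGCGAGGGTGCTCA is TGAGCACCCTCGCCAACACCACTCAAGGATGCTTGG; then T→U.

5'-UGAGCACCCUCGCCAACACCACUCAAGGAUGCUUGG-3'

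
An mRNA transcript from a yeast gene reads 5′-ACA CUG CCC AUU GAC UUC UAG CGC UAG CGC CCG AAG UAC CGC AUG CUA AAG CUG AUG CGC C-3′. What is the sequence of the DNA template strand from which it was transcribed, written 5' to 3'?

5'-GGCGCATCAGCTTTAGCATGCGGTACTTCGGGCGCTAGCGCTAGAAGTCAATGGGCAGTGT-3'

Replace U with T to get the coding DNA strand: ACACTGCCCATTGACTTCTAGCGCTAGCGCCCGAAGTACCGCATGCTAAAGCTGATGCGCC. The template strand is its reverse complement (complement TGTGACGGGTAACTGAAGATCGCGATCGCGGGCTTCATGGCGTACGATTTCGACTACGCGG, then reverse).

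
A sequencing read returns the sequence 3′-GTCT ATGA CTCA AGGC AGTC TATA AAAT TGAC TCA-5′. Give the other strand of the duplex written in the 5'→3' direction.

5'-CAGATACTGAGTTCCGTCAGATATTTTAACTGAGT-3'

The strand is given 3'→5', so its complement runs 5'→3' in the same left-to-right order: pair each base A↔T, G↔C.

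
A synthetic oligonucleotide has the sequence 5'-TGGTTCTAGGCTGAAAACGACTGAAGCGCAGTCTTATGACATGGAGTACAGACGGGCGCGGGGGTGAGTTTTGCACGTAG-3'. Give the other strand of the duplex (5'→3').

The complement of TGGTTCTAGGCTGAAAACGACTGAAGCGCAGTCTTATGACATGGAGTACAGACGGGCGCGGGGGTGAGTTTTGCACGTAG is ACCAAGATCCGACTTTTGCTGACTTCGCGTCAGAATACTGTACCTCATGTCTGCCCGCGCCCCCACTCAAAACGTGCATC (A↔T, G↔C). DNA strands are antiparallel, so the complementary strand runs 3'→5'; reversing gives the 5'→3' form.

5'-CTACGTGCAAAACTCACCCCCGCGCCCGTCTGTACTCCATGTCATAAGACTGCGCTTCAGTCGTTTTCAGCCTAGAACCA-3'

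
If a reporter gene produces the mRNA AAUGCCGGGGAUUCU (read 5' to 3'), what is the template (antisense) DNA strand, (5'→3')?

Replace U with T to get the coding DNA strand: AATGCCGGGGATTCT. The template strand is its reverse complement (complement TTACGGCCCCTAAGA, then reverse).

5'-AGAATCCCCGGCATT-3'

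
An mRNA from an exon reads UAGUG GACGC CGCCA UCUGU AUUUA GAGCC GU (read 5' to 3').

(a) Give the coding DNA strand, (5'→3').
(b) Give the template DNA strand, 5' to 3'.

(a) The coding strand matches the mRNA with U→T.
(b) The template strand is the reverse complement of the coding strand.

(a) 5'-TAGTGGACGCCGCCATCTGTATTTAGAGCCGT-3'
(b) 5'-ACGGCTCTAAATACAGATGGCGGCGTCCACTA-3'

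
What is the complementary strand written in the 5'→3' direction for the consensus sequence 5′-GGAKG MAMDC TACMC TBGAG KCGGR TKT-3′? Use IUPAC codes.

5'-AMAYCCGMCTCVAGKGTAGHKTKCMTCC-3'

Standard pairs A↔T, G↔C; ambiguity codes pair R↔Y, M↔K, B↔V, D↔H. Complement (CCTMCKTKHGATGKGAVCTCMGCCYAMA), then reverse for 5'→3'.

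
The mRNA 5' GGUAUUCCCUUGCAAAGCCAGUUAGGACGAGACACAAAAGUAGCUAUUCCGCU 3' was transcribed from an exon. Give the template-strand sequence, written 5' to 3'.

Replace U with T to get the coding DNA strand: GGTATTCCCTTGCAAAGCCAGTTAGGACGAGACACAAAAGTAGCTATTCCGCT. The template strand is its reverse complement (complement CCATAAGGGAACGTTTCGGTCAATCCTGCTCTGTGTTTTCATCGATAAGGCGA, then reverse).

5'-AGCGGAATAGCTACTTTTGTGTCTCGTCCTAACTGGCTTTGCAAGGGAATACC-3'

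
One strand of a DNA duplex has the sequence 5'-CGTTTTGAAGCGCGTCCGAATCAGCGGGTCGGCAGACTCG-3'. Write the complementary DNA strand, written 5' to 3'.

5'-CGAGTCTGCCGACCCGCTGATTCGGACGCGCTTCAAAACG-3'

Pairing A↔T and G↔C gives GCAAAACTTCGCGCAGGCTTAGTCGCCCAGCCGTCTGAGC, running 3'→5'. Reverse for the 5'→3' convention.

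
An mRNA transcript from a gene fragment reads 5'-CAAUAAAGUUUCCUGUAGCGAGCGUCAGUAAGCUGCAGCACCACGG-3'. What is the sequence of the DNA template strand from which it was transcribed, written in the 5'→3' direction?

5'-CCGTGGTGCTGCAGCTTACTGACGCTCGCTACAGGAAACTTTATTG-3'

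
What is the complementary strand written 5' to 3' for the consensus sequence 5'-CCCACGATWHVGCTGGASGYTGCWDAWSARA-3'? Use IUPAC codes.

5'-TYTSWTHWGCARCSTCCAGCBDWATCGTGGG-3'

Standard pairs A↔T, G↔C; ambiguity codes pair R↔Y, W↔W, S↔S, D↔H, V↔B. Complement (GGGTGCTAWDBCGACCTSCRACGWHTWSTYT), then reverse for 5'→3'.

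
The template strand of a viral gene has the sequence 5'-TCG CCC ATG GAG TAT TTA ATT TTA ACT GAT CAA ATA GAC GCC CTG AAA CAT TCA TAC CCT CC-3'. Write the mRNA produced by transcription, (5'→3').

5'-GGAGGGUAUGAAUGUUUCAGGGCGUCUAUUUGAUCAGUUAAAAUUAAAUACUCCAUGGGCGA-3'

The mRNA has the sequence of the coding strand (reverse complement of the template) with T→U. Reverse complement of TCGCCCATGGAGTATTTAATTTTAACTGATCAAATAGACGCCCTGAAACATTCATACCCTCC is GGAGGGTATGAATGTTTCAGGGCGTCTATTTGATCAGTTAAAATTAAATACTCCATGGGCGA; then T→U.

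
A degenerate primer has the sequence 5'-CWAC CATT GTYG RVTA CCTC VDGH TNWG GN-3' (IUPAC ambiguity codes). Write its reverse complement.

5'-NCCWNADCHBGAGGTABYCRACAATGGTWG-3'

Standard pairs A↔T, G↔C; ambiguity codes pair R↔Y, W↔W, D↔H, V↔B, N↔N. Complement (GWTGGTAACARCYBATGGAGBHCDANWCCN), then reverse for 5'→3'.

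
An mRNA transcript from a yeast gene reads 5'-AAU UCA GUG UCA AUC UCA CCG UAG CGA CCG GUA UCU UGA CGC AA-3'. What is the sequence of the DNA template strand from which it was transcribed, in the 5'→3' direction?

Replace U with T to get the coding DNA strand: AATTCAGTGTCAATCTCACCGTAGCGACCGGTATCTTGACGCAA. The template strand is its reverse complement (complement TTAAGTCACAGTTAGAGTGGCATCGCTGGCCATAGAACTGCGTT, then reverse).

5′-TTGCGTCAAGATACCGGTCGCTACGGTGAGATTGACACTGAATT-3′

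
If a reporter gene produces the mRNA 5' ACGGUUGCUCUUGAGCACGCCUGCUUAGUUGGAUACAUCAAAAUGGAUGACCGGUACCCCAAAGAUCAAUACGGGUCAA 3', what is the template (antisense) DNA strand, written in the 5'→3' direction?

Replace U with T to get the coding DNA strand: ACGGTTGCTCTTGAGCACGCCTGCTTAGTTGGATACATCAAAATGGATGACCGGTACCCCAAAGATCAATACGGGTCAA. The template strand is its reverse complement (complement TGCCAACGAGAACTCGTGCGGACGAATCAACCTATGTAGTTTTACCTACTGGCCATGGGGTTTCTAGTTATGCCCAGTT, then reverse).

5'-TTGACCCGTATTGATCTTTGGGGTACCGGTCATCCATTTTGATGTATCCAACTAAGCAGGCGTGCTCAAGAGCAACCGT-3'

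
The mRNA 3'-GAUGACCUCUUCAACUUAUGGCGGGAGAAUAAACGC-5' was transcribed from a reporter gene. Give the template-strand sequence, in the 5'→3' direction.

5'-CTACTGGAGAAGTTGAATACCGCCCTCTTATTTGCG-3'

Written 5'→3' the mRNA is CGCAAAUAAGAGGGCGGUAUUCAACUUCUCCAGUAG, so the coding DNA strand is CGCAAATAAGAGGGCGGTATTCAACTTCTCCAGTAG. The template is its reverse complement.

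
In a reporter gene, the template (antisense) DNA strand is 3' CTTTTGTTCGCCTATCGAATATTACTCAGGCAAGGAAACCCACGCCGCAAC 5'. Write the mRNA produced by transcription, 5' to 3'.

5'-GAAAACAAGCGGAUAGCUUAUAAUGAGUCCGUUCCUUUGGGUGCGGCGUUG-3'

Reading the template 3'→5' as shown, RNA polymerase pairs each base (A→U, T→A, G↔C) to build mRNA 5'→3' directly.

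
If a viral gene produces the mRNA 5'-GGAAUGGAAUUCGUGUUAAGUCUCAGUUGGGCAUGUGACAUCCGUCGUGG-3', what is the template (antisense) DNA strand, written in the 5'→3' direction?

5'-CCACGACGGATGTCACATGCCCAACTGAGACTTAACACGAATTCCATTCC-3'

Replace U with T to get the coding DNA strand: GGAATGGAATTCGTGTTAAGTCTCAGTTGGGCATGTGACATCCGTCGTGG. The template strand is its reverse complement (complement CCTTACCTTAAGCACAATTCAGAGTCAACCCGTACACTGTAGGCAGCACC, then reverse).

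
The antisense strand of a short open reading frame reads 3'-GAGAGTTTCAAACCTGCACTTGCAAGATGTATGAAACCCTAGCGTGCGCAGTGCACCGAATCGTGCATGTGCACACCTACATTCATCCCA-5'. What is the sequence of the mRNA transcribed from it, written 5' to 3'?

Reading the template 3'→5' as shown, RNA polymerase pairs each base (A→U, T→A, G↔C) to build mRNA 5'→3' directly.

5'-CUCUCAAAGUUUGGACGUGAACGUUCUACAUACUUUGGGAUCGCACGCGUCACGUGGCUUAGCACGUACACGUGUGGAUGUAAGUAGGGU-3'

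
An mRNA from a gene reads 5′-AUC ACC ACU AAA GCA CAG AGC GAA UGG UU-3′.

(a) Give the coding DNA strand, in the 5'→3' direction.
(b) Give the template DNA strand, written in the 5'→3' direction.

(a) The coding strand matches the mRNA with U→T.
(b) The template strand is the reverse complement of the coding strand.

(a) 5'-ATCACCACTAAAGCACAGAGCGAATGGTT-3'
(b) 5'-AACCATTCGCTCTGTGCTTTAGTGGTGAT-3'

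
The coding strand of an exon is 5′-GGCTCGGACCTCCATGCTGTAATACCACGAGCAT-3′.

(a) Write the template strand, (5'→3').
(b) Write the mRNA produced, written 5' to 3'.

(a) The template strand is the reverse complement of the coding strand: complement CCGAGCCTGGAGGTACGACATTATGGTGCTCGTA, then reverse.
(b) mRNA matches the coding strand with T→U.

(a) 5'-ATGCTCGTGGTATTACAGCATGGAGGTCCGAGCC-3'
(b) 5′-GGCUCGGACCUCCAUGCUGUAAUACCACGAGCAU-3′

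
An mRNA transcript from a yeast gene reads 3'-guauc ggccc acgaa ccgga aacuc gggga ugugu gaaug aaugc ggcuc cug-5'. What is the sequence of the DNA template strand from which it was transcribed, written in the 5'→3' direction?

Written 5'→3' the mRNA is GUCCUCGGCGUAAGUAAGUGUGUAGGGGCUCAAAGGCCAAGCACCCGGCUAUG, so the coding DNA strand is GTCCTCGGCGTAAGTAAGTGTGTAGGGGCTCAAAGGCCAAGCACCCGGCTATG. The template is its reverse complement.

5'-CATAGCCGGGTGCTTGGCCTTTGAGCCCCTACACACTTACTTACGCCGAGGAC-3'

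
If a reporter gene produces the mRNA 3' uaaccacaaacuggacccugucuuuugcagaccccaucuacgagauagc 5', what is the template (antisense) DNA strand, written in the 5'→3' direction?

5'-ATTGGTGTTTGACCTGGGACAGAAAACGTCTGGGGTAGATGCTCTATCG-3'

Written 5'→3' the mRNA is CGAUAGAGCAUCUACCCCAGACGUUUUCUGUCCCAGGUCAAACACCAAU, so the coding DNA strand is CGATAGAGCATCTACCCCAGACGTTTTCTGTCCCAGGTCAAACACCAAT. The template is its reverse complement.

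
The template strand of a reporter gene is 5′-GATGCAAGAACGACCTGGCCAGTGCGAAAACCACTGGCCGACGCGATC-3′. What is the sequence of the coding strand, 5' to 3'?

5'-GATCGCGTCGGCCAGTGGTTTTCGCACTGGCCAGGTCGTTCTTGCATC-3'

The coding strand is complementary and antiparallel to the template: take the complement (A↔T, G↔C) and reverse.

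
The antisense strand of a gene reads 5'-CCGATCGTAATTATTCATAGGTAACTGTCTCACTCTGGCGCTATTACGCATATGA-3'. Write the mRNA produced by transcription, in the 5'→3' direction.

The mRNA has the sequence of the coding strand (reverse complement of the template) with T→U. Reverse complement of CCGATCGTAATTATTCATAGGTAACTGTCTCACTCTGGCGCTATTACGCATATGA is TCATATGCGTAATAGCGCCAGAGTGAGACAGTTACCTATGAATAATTACGATCGG; then T→U.

5′-UCAUAUGCGUAAUAGCGCCAGAGUGAGACAGUUACCUAUGAAUAAUUACGAUCGG-3′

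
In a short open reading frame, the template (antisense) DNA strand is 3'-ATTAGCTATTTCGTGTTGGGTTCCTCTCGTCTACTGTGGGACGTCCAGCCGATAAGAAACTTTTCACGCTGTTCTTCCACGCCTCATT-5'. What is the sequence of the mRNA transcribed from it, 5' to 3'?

5'-UAAUCGAUAAAGCACAACCCAAGGAGAGCAGAUGACACCCUGCAGGUCGGCUAUUCUUUGAAAAGUGCGACAAGAAGGUGCGGAGUAA-3'

Reading the template 3'→5' as shown, RNA polymerase pairs each base (A→U, T→A, G↔C) to build mRNA 5'→3' directly.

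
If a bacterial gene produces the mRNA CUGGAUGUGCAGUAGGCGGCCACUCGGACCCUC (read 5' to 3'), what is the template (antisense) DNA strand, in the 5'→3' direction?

5′-GAGGGTCCGAGTGGCCGCCTACTGCACATCCAG-3′

Replace U with T to get the coding DNA strand: CTGGATGTGCAGTAGGCGGCCACTCGGACCCTC. The template strand is its reverse complement (complement GACCTACACGTCATCCGCCGGTGAGCCTGGGAG, then reverse).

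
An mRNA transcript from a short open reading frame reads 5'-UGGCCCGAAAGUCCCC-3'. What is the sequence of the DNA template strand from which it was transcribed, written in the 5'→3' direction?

Replace U with T to get the coding DNA strand: TGGCCCGAAAGTCCCC. The template strand is its reverse complement (complement ACCGGGCTTTCAGGGG, then reverse).

5′-GGGGACTTTCGGGCCA-3′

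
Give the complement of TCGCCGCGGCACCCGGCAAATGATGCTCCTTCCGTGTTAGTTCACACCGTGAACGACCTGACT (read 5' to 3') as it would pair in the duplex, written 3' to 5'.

3'-AGCGGCGCCGTGGGCCGTTTACTACGAGGAAGGCACAATCAAGTGTGGCACTTGCTGGACTGA-5'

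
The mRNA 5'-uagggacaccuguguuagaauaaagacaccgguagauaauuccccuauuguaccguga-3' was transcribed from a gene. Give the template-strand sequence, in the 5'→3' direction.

5′-TCACGGTACAATAGGGGAATTATCTACCGGTGTCTTTATTCTAACACAGGTGTCCCTA-3′

Replace U with T to get the coding DNA strand: TAGGGACACCTGTGTTAGAATAAAGACACCGGTAGATAATTCCCCTATTGTACCGTGA. The template strand is its reverse complement (complement ATCCCTGTGGACACAATCTTATTTCTGTGGCCATCTATTAAGGGGATAACATGGCACT, then reverse).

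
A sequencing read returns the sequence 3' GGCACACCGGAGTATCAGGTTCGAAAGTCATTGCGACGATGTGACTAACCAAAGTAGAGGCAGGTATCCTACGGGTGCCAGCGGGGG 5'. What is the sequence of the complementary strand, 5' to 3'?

5′-CCGTGTGGCCTCATAGTCCAAGCTTTCAGTAACGCTGCTACACTGATTGGTTTCATCTCCGTCCATAGGATGCCCACGGTCGCCCCC-3′

The strand is given 3'→5', so its complement runs 5'→3' in the same left-to-right order: pair each base A↔T, G↔C.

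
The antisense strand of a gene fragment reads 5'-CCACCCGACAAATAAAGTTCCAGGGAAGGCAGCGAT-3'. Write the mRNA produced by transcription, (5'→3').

5'-AUCGCUGCCUUCCCUGGAACUUUAUUUGUCGGGUGG-3'

RNA polymerase reads the template 3'→5' and synthesizes mRNA 5'→3' by base-pairing (A→U, T→A, G↔C). The complement of the template is GGTGGGCTGTTTATTTCAAGGTCCCTTCCGTCGCTA; antiparallel, so 5'→3' the coding strand is ATCGCTGCCTTCCCTGGAACTTTATTTGTCGGGTGG. Replace T with U for the mRNA.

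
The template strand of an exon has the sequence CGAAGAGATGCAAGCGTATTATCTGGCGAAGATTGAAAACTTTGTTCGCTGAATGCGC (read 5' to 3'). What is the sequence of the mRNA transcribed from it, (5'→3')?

5'-GCGCAUUCAGCGAACAAAGUUUUCAAUCUUCGCCAGAUAAUACGCUUGCAUCUCUUCG-3'

RNA polymerase reads the template 3'→5' and synthesizes mRNA 5'→3' by base-pairing (A→U, T→A, G↔C). The complement of the template is GCTTCTCTACGTTCGCATAATAGACCGCTTCTAACTTTTGAAACAAGCGACTTACGCG; antiparallel, so 5'→3' the coding strand is GCGCATTCAGCGAACAAAGTTTTCAATCTTCGCCAGATAATACGCTTGCATCTCTTCG. Replace T with U for the mRNA.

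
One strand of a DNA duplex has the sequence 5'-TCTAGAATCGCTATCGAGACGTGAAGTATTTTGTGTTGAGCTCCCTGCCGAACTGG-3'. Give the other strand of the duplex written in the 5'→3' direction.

5'-CCAGTTCGGCAGGGAGCTCAACACAAAATACTTCACGTCTCGATAGCGATTCTAGA-3'

Pairing A↔T and G↔C gives AGATCTTAGCGATAGCTCTGCACTTCATAAAACACAACTCGAGGGACGGCTTGACC, running 3'→5'. Reverse for the 5'→3' convention.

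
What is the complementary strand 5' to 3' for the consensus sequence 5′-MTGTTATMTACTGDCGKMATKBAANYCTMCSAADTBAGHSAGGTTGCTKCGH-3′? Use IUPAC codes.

5'-DCGMAGCAACCTSDCTVAHTTSGKAGRNTTVMATKMCGHCAGTAKATAACAK-3'

Standard pairs A↔T, G↔C; ambiguity codes pair Y↔R, M↔K, S↔S, B↔V, D↔H, N↔N. Complement (KACAATAKATGACHGCMKTAMVTTNRGAKGSTTHAVTCDSTCCAACGAMGCD), then reverse for 5'→3'.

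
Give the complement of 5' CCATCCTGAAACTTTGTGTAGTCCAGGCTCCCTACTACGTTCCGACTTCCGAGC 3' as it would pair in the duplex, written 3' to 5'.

3′-GGTAGGACTTTGAAACACATCAGGTCCGAGGGATGATGCAAGGCTGAAGGCTCG-5′

Base-pairing A↔T, G↔C gives the complement. The complementary strand is antiparallel, so paired with a 5'→3' strand it runs 3'→5'.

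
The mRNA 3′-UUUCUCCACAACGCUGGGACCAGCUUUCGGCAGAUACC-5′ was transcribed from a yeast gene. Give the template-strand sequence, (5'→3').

5'-AAAGAGGTGTTGCGACCCTGGTCGAAAGCCGTCTATGG-3'

Written 5'→3' the mRNA is CCAUAGACGGCUUUCGACCAGGGUCGCAACACCUCUUU, so the coding DNA strand is CCATAGACGGCTTTCGACCAGGGTCGCAACACCTCTTT. The template is its reverse complement.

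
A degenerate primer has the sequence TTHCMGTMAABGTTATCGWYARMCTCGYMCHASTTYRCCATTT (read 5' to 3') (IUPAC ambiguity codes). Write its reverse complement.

5'-AAATGGYRAASTDGKRCGAGKYTRWCGATAACVTTKACKGDAA-3'

Standard pairs A↔T, G↔C; ambiguity codes pair R↔Y, M↔K, W↔W, S↔S, B↔V, H↔D. Complement (AADGKCAKTTVCAATAGCWRTYKGAGCRKGDTSAARYGGTAAA), then reverse for 5'→3'.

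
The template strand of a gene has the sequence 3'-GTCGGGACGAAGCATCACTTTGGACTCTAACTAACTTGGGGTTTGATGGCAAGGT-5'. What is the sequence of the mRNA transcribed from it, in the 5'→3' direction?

5′-CAGCCCUGCUUCGUAGUGAAACCUGAGAUUGAUUGAACCCCAAACUACCGUUCCA-3′

Reading the template 3'→5' as shown, RNA polymerase pairs each base (A→U, T→A, G↔C) to build mRNA 5'→3' directly.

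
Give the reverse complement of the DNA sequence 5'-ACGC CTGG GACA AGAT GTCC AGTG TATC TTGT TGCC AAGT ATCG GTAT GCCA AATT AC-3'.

Reading the sequence 3'→5' and pairing each base (A↔T, G↔C) gives the reverse complement directly.

5'-GTAATTTGGCATACCGATACTTGGCAACAAGATACACTGGACATCTTGTCCCAGGCGT-3'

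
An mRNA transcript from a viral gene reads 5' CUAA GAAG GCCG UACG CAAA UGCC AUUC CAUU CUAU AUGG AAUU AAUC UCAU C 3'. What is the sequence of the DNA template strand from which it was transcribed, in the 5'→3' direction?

Replace U with T to get the coding DNA strand: CTAAGAAGGCCGTACGCAAATGCCATTCCATTCTATATGGAATTAATCTCATC. The template strand is its reverse complement (complement GATTCTTCCGGCATGCGTTTACGGTAAGGTAAGATATACCTTAATTAGAGTAG, then reverse).

5'-GATGAGATTAATTCCATATAGAATGGAATGGCATTTGCGTACGGCCTTCTTAG-3'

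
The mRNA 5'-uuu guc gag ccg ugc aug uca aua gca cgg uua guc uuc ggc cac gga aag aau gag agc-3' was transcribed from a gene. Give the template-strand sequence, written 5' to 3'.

5'-GCTCTCATTCTTTCCGTGGCCGAAGACTAACCGTGCTATTGACATGCACGGCTCGACAAA-3'

Replace U with T to get the coding DNA strand: TTTGTCGAGCCGTGCATGTCAATAGCACGGTTAGTCTTCGGCCACGGAAAGAATGAGAGC. The template strand is its reverse complement (complement AAACAGCTCGGCACGTACAGTTATCGTGCCAATCAGAAGCCGGTGCCTTTCTTACTCTCG, then reverse).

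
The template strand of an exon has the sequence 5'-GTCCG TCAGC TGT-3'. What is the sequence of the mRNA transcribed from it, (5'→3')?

5'-ACAGCUGACGGAC-3'

RNA polymerase reads the template 3'→5' and synthesizes mRNA 5'→3' by base-pairing (A→U, T→A, G↔C). The complement of the template is CAGGCAGTCGACA; antiparallel, so 5'→3' the coding strand is ACAGCTGACGGAC. Replace T with U for the mRNA.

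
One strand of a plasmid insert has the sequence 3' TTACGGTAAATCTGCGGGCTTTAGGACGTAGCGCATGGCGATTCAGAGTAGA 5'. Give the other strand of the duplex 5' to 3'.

5'-AATGCCATTTAGACGCCCGAAATCCTGCATCGCGTACCGCTAAGTCTCATCT-3'

The strand is given 3'→5', so its complement runs 5'→3' in the same left-to-right order: pair each base A↔T, G↔C.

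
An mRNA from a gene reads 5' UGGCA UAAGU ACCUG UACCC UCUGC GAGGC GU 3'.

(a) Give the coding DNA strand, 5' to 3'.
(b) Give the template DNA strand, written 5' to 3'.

(a) 5'-TGGCATAAGTACCTGTACCCTCTGCGAGGCGT-3'
(b) 5'-ACGCCTCGCAGAGGGTACAGGTACTTATGCCA-3'

(a) The coding strand matches the mRNA with U→T.
(b) The template strand is the reverse complement of the coding strand.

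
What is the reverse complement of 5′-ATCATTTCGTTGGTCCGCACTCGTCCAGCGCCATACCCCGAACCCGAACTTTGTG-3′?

Reading the sequence 3'→5' and pairing each base (A↔T, G↔C) gives the reverse complement directly.

5'-CACAAAGTTCGGGTTCGGGGTATGGCGCTGGACGAGTGCGGACCAACGAAATGAT-3'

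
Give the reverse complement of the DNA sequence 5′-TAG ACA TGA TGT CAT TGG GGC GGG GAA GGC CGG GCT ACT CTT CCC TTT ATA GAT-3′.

5'-ATCTATAAAGGGAAGAGTAGCCCGGCCTTCCCCGCCCCAATGACATCATGTCTA-3'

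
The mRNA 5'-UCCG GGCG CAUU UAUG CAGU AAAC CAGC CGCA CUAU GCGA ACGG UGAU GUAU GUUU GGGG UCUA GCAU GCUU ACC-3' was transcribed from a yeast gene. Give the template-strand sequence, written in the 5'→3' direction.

5′-GGTAAGCATGCTAGACCCCAAACATACATCACCGTTCGCATAGTGCGGCTGGTTTACTGCATAAATGCGCCCGGA-3′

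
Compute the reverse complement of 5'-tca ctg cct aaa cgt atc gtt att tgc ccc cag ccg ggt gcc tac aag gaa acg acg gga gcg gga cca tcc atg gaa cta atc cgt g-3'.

Complement each base (A↔T, G↔C): AGTGACGGATTTGCATAGCAATAAACGGGGGTCGGCCCACGGATGTTCCTTTGCTGCCCTCGCCCTGGTAGGTACCTTGATTAGGCAC. Then reverse.

5′-CACGGATTAGTTCCATGGATGGTCCCGCTCCCGTCGTTTCCTTGTAGGCACCCGGCTGGGGGCAAATAACGATACGTTTAGGCAGTGA-3′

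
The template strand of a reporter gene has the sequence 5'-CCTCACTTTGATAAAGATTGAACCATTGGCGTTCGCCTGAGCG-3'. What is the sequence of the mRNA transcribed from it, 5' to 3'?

RNA polymerase reads the template 3'→5' and synthesizes mRNA 5'→3' by base-pairing (A→U, T→A, G↔C). The complement of the template is GGAGTGAAACTATTTCTAACTTGGTAACCGCAAGCGGACTCGC; antiparallel, so 5'→3' the coding strand is CGCTCAGGCGAACGCCAATGGTTCAATCTTTATCAAAGTGAGG. Replace T with U for the mRNA.

5′-CGCUCAGGCGAACGCCAAUGGUUCAAUCUUUAUCAAAGUGAGG-3′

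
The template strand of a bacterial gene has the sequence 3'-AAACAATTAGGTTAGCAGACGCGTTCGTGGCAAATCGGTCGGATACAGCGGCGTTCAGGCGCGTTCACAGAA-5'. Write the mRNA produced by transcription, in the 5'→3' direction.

5'-UUUGUUAAUCCAAUCGUCUGCGCAAGCACCGUUUAGCCAGCCUAUGUCGCCGCAAGUCCGCGCAAGUGUCUU-3'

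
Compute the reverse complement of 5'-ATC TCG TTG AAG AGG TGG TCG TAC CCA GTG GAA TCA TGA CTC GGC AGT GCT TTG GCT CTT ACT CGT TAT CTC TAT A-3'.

Reading the sequence 3'→5' and pairing each base (A↔T, G↔C) gives the reverse complement directly.

5'-TATAGAGATAACGAGTAAGAGCCAAAGCACTGCCGAGTCATGATTCCACTGGGTACGACCACCTCTTCAACGAGAT-3'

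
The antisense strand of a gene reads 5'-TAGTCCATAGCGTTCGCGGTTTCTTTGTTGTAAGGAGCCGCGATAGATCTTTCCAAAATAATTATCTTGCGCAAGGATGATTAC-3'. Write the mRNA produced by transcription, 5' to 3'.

5'-GUAAUCAUCCUUGCGCAAGAUAAUUAUUUUGGAAAGAUCUAUCGCGGCUCCUUACAACAAAGAAACCGCGAACGCUAUGGACUA-3'

RNA polymerase reads the template 3'→5' and synthesizes mRNA 5'→3' by base-pairing (A→U, T→A, G↔C). The complement of the template is ATCAGGTATCGCAAGCGCCAAAGAAACAACATTCCTCGGCGCTATCTAGAAAGGTTTTATTAATAGAACGCGTTCCTACTAATG; antiparallel, so 5'→3' the coding strand is GTAATCATCCTTGCGCAAGATAATTATTTTGGAAAGATCTATCGCGGCTCCTTACAACAAAGAAACCGCGAACGCTATGGACTA. Replace T with U for the mRNA.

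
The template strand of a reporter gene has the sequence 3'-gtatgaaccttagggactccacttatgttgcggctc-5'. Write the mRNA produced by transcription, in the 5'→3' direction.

5'-CAUACUUGGAAUCCCUGAGGUGAAUACAACGCCGAG-3'

Reading the template 3'→5' as shown, RNA polymerase pairs each base (A→U, T→A, G↔C) to build mRNA 5'→3' directly.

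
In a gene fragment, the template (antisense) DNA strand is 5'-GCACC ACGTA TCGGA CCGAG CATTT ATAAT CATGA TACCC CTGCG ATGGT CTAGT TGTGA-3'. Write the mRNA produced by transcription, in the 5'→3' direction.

5'-UCACAACUAGACCAUCGCAGGGGUAUCAUGAUUAUAAAUGCUCGGUCCGAUACGUGGUGC-3'

The mRNA has the sequence of the coding strand (reverse complement of the template) with T→U. Reverse complement of GCACCACGTATCGGACCGAGCATTTATAATCATGATACCCCTGCGATGGTCTAGTTGTGA is TCACAACTAGACCATCGCAGGGGTATCATGATTATAAATGCTCGGTCCGATACGTGGTGC; then T→U.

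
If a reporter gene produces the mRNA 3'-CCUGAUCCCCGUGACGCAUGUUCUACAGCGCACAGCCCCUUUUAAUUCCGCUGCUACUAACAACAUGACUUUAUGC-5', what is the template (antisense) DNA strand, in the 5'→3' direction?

5'-GGACTAGGGGCACTGCGTACAAGATGTCGCGTGTCGGGGAAAATTAAGGCGACGATGATTGTTGTACTGAAATACG-3'

Written 5'→3' the mRNA is CGUAUUUCAGUACAACAAUCAUCGUCGCCUUAAUUUUCCCCGACACGCGACAUCUUGUACGCAGUGCCCCUAGUCC, so the coding DNA strand is CGTATTTCAGTACAACAATCATCGTCGCCTTAATTTTCCCCGACACGCGACATCTTGTACGCAGTGCCCCTAGTCC. The template is its reverse complement.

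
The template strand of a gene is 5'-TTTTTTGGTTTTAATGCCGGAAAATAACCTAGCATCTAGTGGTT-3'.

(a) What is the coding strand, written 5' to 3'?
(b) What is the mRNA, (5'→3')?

(a) 5′-AACCACTAGATGCTAGGTTATTTTCCGGCATTAAAACCAAAAAA-3′
(b) 5'-AACCACUAGAUGCUAGGUUAUUUUCCGGCAUUAAAACCAAAAAA-3'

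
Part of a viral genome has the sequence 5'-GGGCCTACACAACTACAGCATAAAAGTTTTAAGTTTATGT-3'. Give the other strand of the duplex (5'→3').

5'-ACATAAACTTAAAACTTTTATGCTGTAGTTGTGTAGGCCC-3'

Pairing A↔T and G↔C gives CCCGGATGTGTTGATGTCGTATTTTCAAAATTCAAATACA, running 3'→5'. Reverse for the 5'→3' convention.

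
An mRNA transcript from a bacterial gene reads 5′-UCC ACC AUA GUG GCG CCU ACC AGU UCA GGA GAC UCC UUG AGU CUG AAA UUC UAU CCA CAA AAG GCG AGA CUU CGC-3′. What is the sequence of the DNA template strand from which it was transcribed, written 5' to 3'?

Replace U with T to get the coding DNA strand: TCCACCATAGTGGCGCCTACCAGTTCAGGAGACTCCTTGAGTCTGAAATTCTATCCACAAAAGGCGAGACTTCGC. The template strand is its reverse complement (complement AGGTGGTATCACCGCGGATGGTCAAGTCCTCTGAGGAACTCAGACTTTAAGATAGGTGTTTTCCGCTCTGAAGCG, then reverse).

5'-GCGAAGTCTCGCCTTTTGTGGATAGAATTTCAGACTCAAGGAGTCTCCTGAACTGGTAGGCGCCACTATGGTGGA-3'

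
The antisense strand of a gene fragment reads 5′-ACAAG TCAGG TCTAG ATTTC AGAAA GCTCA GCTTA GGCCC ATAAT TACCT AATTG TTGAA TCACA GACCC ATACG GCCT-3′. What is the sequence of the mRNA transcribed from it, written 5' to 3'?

RNA polymerase reads the template 3'→5' and synthesizes mRNA 5'→3' by base-pairing (A→U, T→A, G↔C). The complement of the template is TGTTCAGTCCAGATCTAAAGTCTTTCGAGTCGAATCCGGGTATTAATGGATTAACAACTTAGTGTCTGGGTATGCCGGA; antiparallel, so 5'→3' the coding strand is AGGCCGTATGGGTCTGTGATTCAACAATTAGGTAATTATGGGCCTAAGCTGAGCTTTCTGAAATCTAGACCTGACTTGT. Replace T with U for the mRNA.

5'-AGGCCGUAUGGGUCUGUGAUUCAACAAUUAGGUAAUUAUGGGCCUAAGCUGAGCUUUCUGAAAUCUAGACCUGACUUGU-3'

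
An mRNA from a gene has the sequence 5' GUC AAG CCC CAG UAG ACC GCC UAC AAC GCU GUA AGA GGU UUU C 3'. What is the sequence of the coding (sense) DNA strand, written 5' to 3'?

The coding DNA strand has the same 5'→3' sequence as the mRNA with U replaced by T.

5'-GTCAAGCCCCAGTAGACCGCCTACAACGCTGTAAGAGGTTTTC-3'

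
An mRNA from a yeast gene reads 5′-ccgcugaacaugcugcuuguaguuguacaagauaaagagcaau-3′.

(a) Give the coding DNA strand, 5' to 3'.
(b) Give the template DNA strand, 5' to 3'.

(a) The coding strand matches the mRNA with U→T.
(b) The template strand is the reverse complement of the coding strand.

(a) 5'-CCGCTGAACATGCTGCTTGTAGTTGTACAAGATAAAGAGCAAT-3'
(b) 5'-ATTGCTCTTTATCTTGTACAACTACAAGCAGCATGTTCAGCGG-3'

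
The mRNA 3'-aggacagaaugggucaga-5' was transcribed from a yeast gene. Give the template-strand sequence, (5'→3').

Written 5'→3' the mRNA is AGACUGGGUAAGACAGGA, so the coding DNA strand is AGACTGGGTAAGACAGGA. The template is its reverse complement.

5'-TCCTGTCTTACCCAGTCT-3'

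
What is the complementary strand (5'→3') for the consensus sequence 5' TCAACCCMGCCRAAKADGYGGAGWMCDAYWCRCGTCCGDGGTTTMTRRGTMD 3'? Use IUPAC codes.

Standard pairs A↔T, G↔C; ambiguity codes pair R↔Y, M↔K, W↔W, D↔H. Complement (AGTTGGGKCGGYTTMTHCRCCTCWKGHTRWGYGCAGGCHCCAAAKAYYCAKH), then reverse for 5'→3'.

5′-HKACYYAKAAACCHCGGACGYGWRTHGKWCTCCRCHTMTTYGGCKGGGTTGA-3′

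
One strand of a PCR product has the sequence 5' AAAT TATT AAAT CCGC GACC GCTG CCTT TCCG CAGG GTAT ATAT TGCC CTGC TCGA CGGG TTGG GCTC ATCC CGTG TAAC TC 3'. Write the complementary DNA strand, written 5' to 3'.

5'-GAGTTACACGGGATGAGCCCAACCCGTCGAGCAGGGCAATATATACCCTGCGGAAAGGCAGCGGTCGCGGATTTAATAATTT-3'

Pairing A↔T and G↔C gives TTTAATAATTTAGGCGCTGGCGACGGAAAGGCGTCCCATATATAACGGGACGAGCTGCCCAACCCGAGTAGGGCACATTGAG, running 3'→5'. Reverse for the 5'→3' convention.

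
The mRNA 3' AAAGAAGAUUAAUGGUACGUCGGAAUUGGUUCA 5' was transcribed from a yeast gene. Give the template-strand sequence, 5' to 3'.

5'-TTTCTTCTAATTACCATGCAGCCTTAACCAAGT-3'

Written 5'→3' the mRNA is ACUUGGUUAAGGCUGCAUGGUAAUUAGAAGAAA, so the coding DNA strand is ACTTGGTTAAGGCTGCATGGTAATTAGAAGAAA. The template is its reverse complement.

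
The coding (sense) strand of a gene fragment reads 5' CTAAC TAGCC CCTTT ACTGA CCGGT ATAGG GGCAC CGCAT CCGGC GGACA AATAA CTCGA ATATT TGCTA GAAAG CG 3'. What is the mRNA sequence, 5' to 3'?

mRNA has the coding-strand sequence with U in place of T.

5'-CUAACUAGCCCCUUUACUGACCGGUAUAGGGGCACCGCAUCCGGCGGACAAAUAACUCGAAUAUUUGCUAGAAAGCG-3'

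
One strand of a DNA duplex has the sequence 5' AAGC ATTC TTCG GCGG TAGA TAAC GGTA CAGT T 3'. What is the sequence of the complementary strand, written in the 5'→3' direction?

5'-AACTGTACCGTTATCTACCGCCGAAGAATGCTT-3'

Pairing A↔T and G↔C gives TTCGTAAGAAGCCGCCATCTATTGCCATGTCAA, running 3'→5'. Reverse for the 5'→3' convention.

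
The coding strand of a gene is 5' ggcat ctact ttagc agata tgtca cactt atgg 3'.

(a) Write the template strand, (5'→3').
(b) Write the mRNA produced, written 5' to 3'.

(a) 5'-CCATAAGTGTGACATATCTGCTAAAGTAGATGCC-3'
(b) 5'-GGCAUCUACUUUAGCAGAUAUGUCACACUUAUGG-3'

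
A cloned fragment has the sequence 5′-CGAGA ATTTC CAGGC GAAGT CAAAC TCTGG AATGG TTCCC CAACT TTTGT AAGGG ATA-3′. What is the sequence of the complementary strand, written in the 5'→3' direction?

Pairing A↔T and G↔C gives GCTCTTAAAGGTCCGCTTCAGTTTGAGACCTTACCAAGGGGTTGAAAACATTCCCTAT, running 3'→5'. Reverse for the 5'→3' convention.

5'-TATCCCTTACAAAAGTTGGGGAACCATTCCAGAGTTTGACTTCGCCTGGAAATTCTCG-3'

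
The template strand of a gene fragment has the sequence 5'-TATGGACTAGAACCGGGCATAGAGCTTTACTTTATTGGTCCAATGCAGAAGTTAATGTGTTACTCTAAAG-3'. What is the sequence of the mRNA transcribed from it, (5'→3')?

5'-CUUUAGAGUAACACAUUAACUUCUGCAUUGGACCAAUAAAGUAAAGCUCUAUGCCCGGUUCUAGUCCAUA-3'

RNA polymerase reads the template 3'→5' and synthesizes mRNA 5'→3' by base-pairing (A→U, T→A, G↔C). The complement of the template is ATACCTGATCTTGGCCCGTATCTCGAAATGAAATAACCAGGTTACGTCTTCAATTACACAATGAGATTTC; antiparallel, so 5'→3' the coding strand is CTTTAGAGTAACACATTAACTTCTGCATTGGACCAATAAAGTAAAGCTCTATGCCCGGTTCTAGTCCATA. Replace T with U for the mRNA.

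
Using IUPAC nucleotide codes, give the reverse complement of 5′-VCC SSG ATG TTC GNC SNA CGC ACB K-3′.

Standard pairs A↔T, G↔C; ambiguity codes pair K↔M, S↔S, B↔V, N↔N. Complement (BGGSSCTACAAGCNGSNTGCGTGVM), then reverse for 5'→3'.

5'-MVGTGCGTNSGNCGAACATCSSGGB-3'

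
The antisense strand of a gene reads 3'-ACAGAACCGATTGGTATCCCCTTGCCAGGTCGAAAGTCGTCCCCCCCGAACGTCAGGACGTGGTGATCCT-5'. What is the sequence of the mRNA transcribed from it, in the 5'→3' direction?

5'-UGUCUUGGCUAACCAUAGGGGAACGGUCCAGCUUUCAGCAGGGGGGGCUUGCAGUCCUGCACCACUAGGA-3'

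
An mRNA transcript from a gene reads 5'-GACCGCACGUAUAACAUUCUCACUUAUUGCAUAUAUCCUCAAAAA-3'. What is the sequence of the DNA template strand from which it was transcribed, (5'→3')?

Replace U with T to get the coding DNA strand: GACCGCACGTATAACATTCTCACTTATTGCATATATCCTCAAAAA. The template strand is its reverse complement (complement CTGGCGTGCATATTGTAAGAGTGAATAACGTATATAGGAGTTTTT, then reverse).

5'-TTTTTGAGGATATATGCAATAAGTGAGAATGTTATACGTGCGGTC-3'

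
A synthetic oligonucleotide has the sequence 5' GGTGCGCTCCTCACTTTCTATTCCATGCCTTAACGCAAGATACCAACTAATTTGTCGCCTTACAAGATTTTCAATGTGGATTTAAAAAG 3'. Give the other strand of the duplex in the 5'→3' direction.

5'-CTTTTTAAATCCACATTGAAAATCTTGTAAGGCGACAAATTAGTTGGTATCTTGCGTTAAGGCATGGAATAGAAAGTGAGGAGCGCACC-3'

The complement of GGTGCGCTCCTCACTTTCTATTCCATGCCTTAACGCAAGATACCAACTAATTTGTCGCCTTACAAGATTTTCAATGTGGATTTAAAAAG is CCACGCGAGGAGTGAAAGATAAGGTACGGAATTGCGTTCTATGGTTGATTAAACAGCGGAATGTTCTAAAAGTTACACCTAAATTTTTC (A↔T, G↔C). DNA strands are antiparallel, so the complementary strand runs 3'→5'; reversing gives the 5'→3' form.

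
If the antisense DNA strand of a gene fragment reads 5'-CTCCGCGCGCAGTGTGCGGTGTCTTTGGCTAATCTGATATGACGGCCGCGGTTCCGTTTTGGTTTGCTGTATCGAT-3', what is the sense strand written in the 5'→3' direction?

5'-ATCGATACAGCAAACCAAAACGGAACCGCGGCCGTCATATCAGATTAGCCAAAGACACCGCACACTGCGCGCGGAG-3'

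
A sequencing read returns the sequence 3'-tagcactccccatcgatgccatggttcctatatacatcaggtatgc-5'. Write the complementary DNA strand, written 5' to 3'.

5'-ATCGTGAGGGGTAGCTACGGTACCAAGGATATATGTAGTCCATACG-3'

The strand is given 3'→5', so its complement runs 5'→3' in the same left-to-right order: pair each base A↔T, G↔C.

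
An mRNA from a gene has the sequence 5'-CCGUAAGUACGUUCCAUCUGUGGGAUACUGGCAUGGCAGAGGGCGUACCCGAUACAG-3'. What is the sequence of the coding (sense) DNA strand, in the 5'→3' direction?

5'-CCGTAAGTACGTTCCATCTGTGGGATACTGGCATGGCAGAGGGCGTACCCGATACAG-3'

The coding DNA strand has the same 5'→3' sequence as the mRNA with U replaced by T.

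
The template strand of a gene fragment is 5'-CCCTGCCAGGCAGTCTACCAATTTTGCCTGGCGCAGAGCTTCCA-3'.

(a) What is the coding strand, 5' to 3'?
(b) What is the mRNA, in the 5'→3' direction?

(a) 5'-TGGAAGCTCTGCGCCAGGCAAAATTGGTAGACTGCCTGGCAGGG-3'
(b) 5'-UGGAAGCUCUGCGCCAGGCAAAAUUGGUAGACUGCCUGGCAGGG-3'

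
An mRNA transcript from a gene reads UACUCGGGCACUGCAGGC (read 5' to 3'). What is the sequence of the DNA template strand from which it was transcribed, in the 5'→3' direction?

Replace U with T to get the coding DNA strand: TACTCGGGCACTGCAGGC. The template strand is its reverse complement (complement ATGAGCCCGTGACGTCCG, then reverse).

5'-GCCTGCAGTGCCCGAGTA-3'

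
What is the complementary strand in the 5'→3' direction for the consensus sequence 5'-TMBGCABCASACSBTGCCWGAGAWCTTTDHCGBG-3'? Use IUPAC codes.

Standard pairs A↔T, G↔C; ambiguity codes pair M↔K, W↔W, S↔S, B↔V, D↔H. Complement (AKVCGTVGTSTGSVACGGWCTCTWGAAAHDGCVC), then reverse for 5'→3'.

5'-CVCGDHAAAGWTCTCWGGCAVSGTSTGVTGCVKA-3'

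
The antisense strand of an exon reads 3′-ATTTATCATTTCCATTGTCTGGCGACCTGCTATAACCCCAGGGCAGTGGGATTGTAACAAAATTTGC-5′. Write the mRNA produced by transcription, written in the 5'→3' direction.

5'-UAAAUAGUAAAGGUAACAGACCGCUGGACGAUAUUGGGGUCCCGUCACCCUAACAUUGUUUUAAACG-3'

Reading the template 3'→5' as shown, RNA polymerase pairs each base (A→U, T→A, G↔C) to build mRNA 5'→3' directly.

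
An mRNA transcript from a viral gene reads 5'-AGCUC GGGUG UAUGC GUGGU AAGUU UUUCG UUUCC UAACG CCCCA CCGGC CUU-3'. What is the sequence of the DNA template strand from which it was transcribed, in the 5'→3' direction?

Replace U with T to get the coding DNA strand: AGCTCGGGTGTATGCGTGGTAAGTTTTTCGTTTCCTAACGCCCCACCGGCCTT. The template strand is its reverse complement (complement TCGAGCCCACATACGCACCATTCAAAAAGCAAAGGATTGCGGGGTGGCCGGAA, then reverse).

5'-AAGGCCGGTGGGGCGTTAGGAAACGAAAAACTTACCACGCATACACCCGAGCT-3'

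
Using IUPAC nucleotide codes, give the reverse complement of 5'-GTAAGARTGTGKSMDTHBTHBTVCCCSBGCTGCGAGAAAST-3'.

5'-ASTTTCTCGCAGCVSGGGBAVDAVDAHKSMCACAYTCTTAC-3'

Standard pairs A↔T, G↔C; ambiguity codes pair R↔Y, M↔K, S↔S, B↔V, D↔H. Complement (CATTCTYACACMSKHADVADVABGGGSVCGACGCTCTTTSA), then reverse for 5'→3'.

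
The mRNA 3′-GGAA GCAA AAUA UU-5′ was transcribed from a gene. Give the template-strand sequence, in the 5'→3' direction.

5'-CCTTCGTTTTATAA-3'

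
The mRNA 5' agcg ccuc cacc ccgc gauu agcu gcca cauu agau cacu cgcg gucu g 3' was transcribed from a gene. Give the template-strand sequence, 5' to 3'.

5′-CAGACCGCGAGTGATCTAATGTGGCAGCTAATCGCGGGGTGGAGGCGCT-3′

Replace U with T to get the coding DNA strand: AGCGCCTCCACCCCGCGATTAGCTGCCACATTAGATCACTCGCGGTCTG. The template strand is its reverse complement (complement TCGCGGAGGTGGGGCGCTAATCGACGGTGTAATCTAGTGAGCGCCAGAC, then reverse).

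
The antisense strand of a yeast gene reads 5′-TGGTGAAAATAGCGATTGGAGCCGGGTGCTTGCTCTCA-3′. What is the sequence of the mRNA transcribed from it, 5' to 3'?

The mRNA has the sequence of the coding strand (reverse complement of the template) with T→U. Reverse complement of TGGTGAAAATAGCGATTGGAGCCGGGTGCTTGCTCTCA is TGAGAGCAAGCACCCGGCTCCAATCGCTATTTTCACCA; then T→U.

5′-UGAGAGCAAGCACCCGGCUCCAAUCGCUAUUUUCACCA-3′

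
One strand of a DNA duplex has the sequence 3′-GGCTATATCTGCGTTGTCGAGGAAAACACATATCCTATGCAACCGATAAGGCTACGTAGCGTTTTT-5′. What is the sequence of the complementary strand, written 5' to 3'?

The strand is given 3'→5', so its complement runs 5'→3' in the same left-to-right order: pair each base A↔T, G↔C.

5'-CCGATATAGACGCAACAGCTCCTTTTGTGTATAGGATACGTTGGCTATTCCGATGCATCGCAAAAA-3'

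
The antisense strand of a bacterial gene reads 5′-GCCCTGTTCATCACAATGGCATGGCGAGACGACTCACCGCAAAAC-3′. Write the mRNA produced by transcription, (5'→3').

5′-GUUUUGCGGUGAGUCGUCUCGCCAUGCCAUUGUGAUGAACAGGGC-3′

The mRNA has the sequence of the coding strand (reverse complement of the template) with T→U. Reverse complement of GCCCTGTTCATCACAATGGCATGGCGAGACGACTCACCGCAAAAC is GTTTTGCGGTGAGTCGTCTCGCCATGCCATTGTGATGAACAGGGC; then T→U.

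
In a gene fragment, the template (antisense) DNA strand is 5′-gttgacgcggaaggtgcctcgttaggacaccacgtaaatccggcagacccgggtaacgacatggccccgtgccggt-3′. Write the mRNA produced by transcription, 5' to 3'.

5'-ACCGGCACGGGGCCAUGUCGUUACCCGGGUCUGCCGGAUUUACGUGGUGUCCUAACGAGGCACCUUCCGCGUCAAC-3'

RNA polymerase reads the template 3'→5' and synthesizes mRNA 5'→3' by base-pairing (A→U, T→A, G↔C). The complement of the template is CAACTGCGCCTTCCACGGAGCAATCCTGTGGTGCATTTAGGCCGTCTGGGCCCATTGCTGTACCGGGGCACGGCCA; antiparallel, so 5'→3' the coding strand is ACCGGCACGGGGCCATGTCGTTACCCGGGTCTGCCGGATTTACGTGGTGTCCTAACGAGGCACCTTCCGCGTCAAC. Replace T with U for the mRNA.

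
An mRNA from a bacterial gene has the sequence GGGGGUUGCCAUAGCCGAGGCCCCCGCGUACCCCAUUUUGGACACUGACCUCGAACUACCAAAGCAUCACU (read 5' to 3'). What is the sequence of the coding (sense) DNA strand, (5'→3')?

The coding DNA strand has the same 5'→3' sequence as the mRNA with U replaced by T.

5′-GGGGGTTGCCATAGCCGAGGCCCCCGCGTACCCCATTTTGGACACTGACCTCGAACTACCAAAGCATCACT-3′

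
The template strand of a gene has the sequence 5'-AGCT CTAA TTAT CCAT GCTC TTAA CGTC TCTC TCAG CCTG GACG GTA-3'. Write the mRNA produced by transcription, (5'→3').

5'-UACCGUCCAGGCUGAGAGAGACGUUAAGAGCAUGGAUAAUUAGAGCU-3'

RNA polymerase reads the template 3'→5' and synthesizes mRNA 5'→3' by base-pairing (A→U, T→A, G↔C). The complement of the template is TCGAGATTAATAGGTACGAGAATTGCAGAGAGAGTCGGACCTGCCAT; antiparallel, so 5'→3' the coding strand is TACCGTCCAGGCTGAGAGAGACGTTAAGAGCATGGATAATTAGAGCT. Replace T with U for the mRNA.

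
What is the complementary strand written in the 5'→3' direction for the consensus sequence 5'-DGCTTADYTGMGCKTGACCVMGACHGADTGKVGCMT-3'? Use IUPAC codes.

Standard pairs A↔T, G↔C; ambiguity codes pair Y↔R, M↔K, D↔H, V↔B. Complement (HCGAATHRACKCGMACTGGBKCTGDCTHACMBCGKA), then reverse for 5'→3'.

5'-AKGCBMCAHTCDGTCKBGGTCAMGCKCARHTAAGCH-3'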